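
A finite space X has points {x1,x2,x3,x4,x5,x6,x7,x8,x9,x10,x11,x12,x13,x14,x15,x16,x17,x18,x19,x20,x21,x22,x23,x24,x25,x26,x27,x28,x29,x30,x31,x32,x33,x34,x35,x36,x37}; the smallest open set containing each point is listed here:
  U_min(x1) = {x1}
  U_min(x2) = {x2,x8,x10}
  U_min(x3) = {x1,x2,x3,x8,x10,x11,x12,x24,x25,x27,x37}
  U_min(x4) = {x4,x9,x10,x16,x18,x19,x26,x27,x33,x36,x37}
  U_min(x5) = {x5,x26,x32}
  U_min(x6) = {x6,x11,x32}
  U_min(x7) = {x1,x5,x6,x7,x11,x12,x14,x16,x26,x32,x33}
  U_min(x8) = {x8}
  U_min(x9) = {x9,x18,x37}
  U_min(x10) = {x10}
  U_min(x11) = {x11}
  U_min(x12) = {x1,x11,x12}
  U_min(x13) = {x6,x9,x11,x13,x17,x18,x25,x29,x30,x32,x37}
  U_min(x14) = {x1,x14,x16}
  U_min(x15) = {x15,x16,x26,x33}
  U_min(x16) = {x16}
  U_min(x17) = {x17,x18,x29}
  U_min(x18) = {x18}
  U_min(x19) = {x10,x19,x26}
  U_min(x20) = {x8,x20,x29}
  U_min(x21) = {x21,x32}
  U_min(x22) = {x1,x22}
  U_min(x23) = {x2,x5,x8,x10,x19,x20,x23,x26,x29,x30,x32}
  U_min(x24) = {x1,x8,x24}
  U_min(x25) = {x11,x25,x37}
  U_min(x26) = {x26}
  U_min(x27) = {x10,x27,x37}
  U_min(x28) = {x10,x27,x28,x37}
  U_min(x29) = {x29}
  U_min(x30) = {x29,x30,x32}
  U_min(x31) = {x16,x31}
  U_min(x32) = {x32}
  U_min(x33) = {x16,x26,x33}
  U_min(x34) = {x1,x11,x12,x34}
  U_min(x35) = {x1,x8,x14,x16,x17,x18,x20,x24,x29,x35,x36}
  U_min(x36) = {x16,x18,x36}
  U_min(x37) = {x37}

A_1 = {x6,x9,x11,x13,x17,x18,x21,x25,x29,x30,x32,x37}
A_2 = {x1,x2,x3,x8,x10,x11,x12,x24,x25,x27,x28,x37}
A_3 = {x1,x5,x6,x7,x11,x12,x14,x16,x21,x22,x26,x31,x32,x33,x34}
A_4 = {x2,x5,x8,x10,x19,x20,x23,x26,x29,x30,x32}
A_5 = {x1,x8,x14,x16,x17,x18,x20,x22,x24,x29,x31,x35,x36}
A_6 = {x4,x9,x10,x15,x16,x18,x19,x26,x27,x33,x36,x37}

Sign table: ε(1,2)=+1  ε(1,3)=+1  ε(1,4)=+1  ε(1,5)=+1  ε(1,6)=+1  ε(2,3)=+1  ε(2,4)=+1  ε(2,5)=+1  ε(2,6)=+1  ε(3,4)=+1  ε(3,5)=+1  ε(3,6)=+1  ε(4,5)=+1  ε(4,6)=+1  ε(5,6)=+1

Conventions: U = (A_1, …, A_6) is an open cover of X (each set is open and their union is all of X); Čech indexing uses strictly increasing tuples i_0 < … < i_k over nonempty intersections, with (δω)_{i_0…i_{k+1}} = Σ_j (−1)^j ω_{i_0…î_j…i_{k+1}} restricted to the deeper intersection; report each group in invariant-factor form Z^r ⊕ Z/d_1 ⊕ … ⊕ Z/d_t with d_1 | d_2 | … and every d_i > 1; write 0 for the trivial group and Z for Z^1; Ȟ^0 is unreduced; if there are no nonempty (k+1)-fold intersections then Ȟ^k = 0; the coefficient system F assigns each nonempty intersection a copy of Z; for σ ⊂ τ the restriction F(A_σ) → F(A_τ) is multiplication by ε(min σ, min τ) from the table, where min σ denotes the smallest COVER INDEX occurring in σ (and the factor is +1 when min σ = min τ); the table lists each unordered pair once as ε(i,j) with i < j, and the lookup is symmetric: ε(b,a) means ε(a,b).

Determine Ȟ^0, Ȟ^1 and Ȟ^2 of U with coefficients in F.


Ȟ^0(U;F) ≅ Z; Ȟ^1(U;F) ≅ 0; Ȟ^2(U;F) ≅ Z/2

nonempty overlaps:
  A12={x11,x25,x37} A13={x6,x11,x21,x32} A14={x29,x30,x32} A15={x17,x18,x29} A16={x9,x18,x37} A23={x1,x11,x12} A24={x2,x8,x10} A25={x1,x8,x24} A26={x10,x27,x37} A34={x5,x26,x32} A35={x1,x14,x16,x22,x31} A36={x16,x26,x33} A45={x8,x20,x29} A46={x10,x19,x26} A56={x16,x18,x36}
  A123={x11} A126={x37} A134={x32} A145={x29} A156={x18} A235={x1} A245={x8} A246={x10} A346={x26} A356={x16}
C dims 6,15,10; δ0: rk 5, SNF 1^5; δ1: rk 10, SNF 1^9·2
degree 0: 6−5−0 = 1 → Ȟ^0 ≅ Z
degree 1: 15−10−5 = 0 → Ȟ^1 ≅ 0
degree 2: 10−0−10 = 0 plus torsion [2] → Ȟ^2 ≅ Z/2


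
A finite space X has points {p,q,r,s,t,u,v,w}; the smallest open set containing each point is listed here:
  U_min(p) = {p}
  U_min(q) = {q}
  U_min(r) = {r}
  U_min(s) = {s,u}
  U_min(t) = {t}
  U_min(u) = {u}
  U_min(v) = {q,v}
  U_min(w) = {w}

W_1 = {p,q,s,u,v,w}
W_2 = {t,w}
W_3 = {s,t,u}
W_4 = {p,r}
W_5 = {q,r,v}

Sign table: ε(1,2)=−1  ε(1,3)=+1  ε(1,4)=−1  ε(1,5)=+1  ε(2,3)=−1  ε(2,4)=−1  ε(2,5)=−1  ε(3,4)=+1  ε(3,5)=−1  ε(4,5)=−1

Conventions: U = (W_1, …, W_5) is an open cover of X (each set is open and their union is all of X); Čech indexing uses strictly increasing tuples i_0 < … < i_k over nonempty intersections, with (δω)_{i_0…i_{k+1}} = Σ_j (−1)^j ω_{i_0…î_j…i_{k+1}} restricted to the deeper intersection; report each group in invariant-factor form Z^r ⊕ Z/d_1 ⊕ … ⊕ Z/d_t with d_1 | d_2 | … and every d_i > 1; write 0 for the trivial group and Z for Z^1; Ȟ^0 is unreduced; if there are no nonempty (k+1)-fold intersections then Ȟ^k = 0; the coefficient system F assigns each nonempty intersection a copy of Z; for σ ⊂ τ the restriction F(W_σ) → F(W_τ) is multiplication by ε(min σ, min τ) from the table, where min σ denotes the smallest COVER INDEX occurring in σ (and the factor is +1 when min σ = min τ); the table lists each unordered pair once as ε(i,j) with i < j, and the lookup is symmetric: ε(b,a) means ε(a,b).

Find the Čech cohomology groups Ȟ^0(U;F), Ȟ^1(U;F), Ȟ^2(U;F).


nerve of the cover:
  W12={w} W13={s,u} W14={p} W15={q,v} W23={t} W45={r}
C dims 5,6; δ0: rk 4, SNF 1^4
Ȟ^0 = (5 − 4) − 0 = 1, so Ȟ^0 ≅ Z
Ȟ^1 = (6 − 0) − 4 = 2, so Ȟ^1 ≅ Z^2
Ȟ^2 = (0 − 0) − 0 = 0, so Ȟ^2 ≅ 0

Ȟ^0 = Z, Ȟ^1 = Z^2 and Ȟ^2 = 0


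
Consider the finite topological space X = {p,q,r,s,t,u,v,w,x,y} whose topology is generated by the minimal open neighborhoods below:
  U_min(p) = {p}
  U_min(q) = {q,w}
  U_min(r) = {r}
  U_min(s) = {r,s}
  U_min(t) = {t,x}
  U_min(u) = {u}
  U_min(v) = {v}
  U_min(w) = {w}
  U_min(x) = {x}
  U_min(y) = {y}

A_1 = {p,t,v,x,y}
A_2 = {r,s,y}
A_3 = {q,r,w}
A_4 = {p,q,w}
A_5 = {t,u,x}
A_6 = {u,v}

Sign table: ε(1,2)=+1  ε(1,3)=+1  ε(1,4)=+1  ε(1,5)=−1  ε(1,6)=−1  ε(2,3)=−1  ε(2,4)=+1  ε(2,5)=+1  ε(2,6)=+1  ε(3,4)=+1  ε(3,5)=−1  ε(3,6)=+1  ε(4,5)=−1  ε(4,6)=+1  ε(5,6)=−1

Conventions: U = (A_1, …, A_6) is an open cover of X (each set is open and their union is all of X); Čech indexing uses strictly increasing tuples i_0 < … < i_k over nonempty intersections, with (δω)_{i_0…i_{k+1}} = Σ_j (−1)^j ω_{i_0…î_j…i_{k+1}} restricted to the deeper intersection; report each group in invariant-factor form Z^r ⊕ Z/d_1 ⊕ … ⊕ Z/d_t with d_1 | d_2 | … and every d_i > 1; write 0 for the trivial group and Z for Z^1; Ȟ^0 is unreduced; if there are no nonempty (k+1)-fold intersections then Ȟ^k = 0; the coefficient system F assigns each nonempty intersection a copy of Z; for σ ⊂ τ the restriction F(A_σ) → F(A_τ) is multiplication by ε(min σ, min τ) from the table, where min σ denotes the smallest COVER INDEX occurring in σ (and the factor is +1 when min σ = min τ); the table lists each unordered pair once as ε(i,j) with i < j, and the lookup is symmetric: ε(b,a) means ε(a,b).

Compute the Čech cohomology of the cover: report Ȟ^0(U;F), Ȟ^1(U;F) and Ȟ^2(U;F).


cover nerve:
  A12={y} A14={p} A15={t,x} A16={v} A23={r} A34={q,w} A56={u}
C dims 6,7; δ0: rk 6, SNF 1^5·2
Ȟ^0: (6−6)−0=0 ⇒ 0
Ȟ^1: (7−0)−6=1 plus torsion [2] ⇒ Z ⊕ Z/2
Ȟ^2: (0−0)−0=0 ⇒ 0

Ȟ^0 = 0, Ȟ^1 = Z ⊕ Z/2, Ȟ^2 = 0


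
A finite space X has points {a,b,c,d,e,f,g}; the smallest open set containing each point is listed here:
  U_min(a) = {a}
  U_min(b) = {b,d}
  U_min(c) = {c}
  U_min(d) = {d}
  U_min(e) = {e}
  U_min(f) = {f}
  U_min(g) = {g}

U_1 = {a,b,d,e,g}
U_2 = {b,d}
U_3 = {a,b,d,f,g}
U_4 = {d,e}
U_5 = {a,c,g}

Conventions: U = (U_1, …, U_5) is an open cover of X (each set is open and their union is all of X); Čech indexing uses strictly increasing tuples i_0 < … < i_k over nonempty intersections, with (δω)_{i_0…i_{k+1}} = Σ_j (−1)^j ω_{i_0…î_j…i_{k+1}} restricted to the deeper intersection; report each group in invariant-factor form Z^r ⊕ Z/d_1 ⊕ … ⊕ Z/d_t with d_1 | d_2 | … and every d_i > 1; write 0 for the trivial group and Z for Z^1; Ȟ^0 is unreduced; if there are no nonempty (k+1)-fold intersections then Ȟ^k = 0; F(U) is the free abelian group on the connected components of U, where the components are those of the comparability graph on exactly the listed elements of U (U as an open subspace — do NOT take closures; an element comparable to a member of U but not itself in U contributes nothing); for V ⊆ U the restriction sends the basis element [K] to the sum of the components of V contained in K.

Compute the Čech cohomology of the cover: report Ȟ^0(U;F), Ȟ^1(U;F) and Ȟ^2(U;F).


nerve of the cover:
  U12={b,d} U13={a,b,d,g} U14={d,e} U15={a,g} U23={b,d} U24={d} U34={d} U35={a,g}
  U123={b,d} U124={d} U134={d} U135={a,g} U234={d}
  U1234={d}
components per intersection:
  U1: {a} {b,d} {e} {g}
  U2: {b,d}
  U3: {a} {b,d} {f} {g}
  U4: {d} {e}
  U5: {a} {c} {g}
  U12: {b,d}
  U13: {a} {b,d} {g}
  U14: {d} {e}
  U15: {a} {g}
  U23: {b,d}
  U24: {d}
  U34: {d}
  U35: {a} {g}
  U123: {b,d}
  U124: {d}
  U134: {d}
  U135: {a} {g}
  U234: {d}
  U1234: {d}
C dims 14,13,6,1; δ0: rk 8, SNF 1^8; δ1: rk 5, SNF 1^5; δ2: rk 1, SNF 1^1
Ȟ^0 = (14 − 8) − 0 = 6, so Ȟ^0 ≅ Z^6
Ȟ^1 = (13 − 5) − 8 = 0, so Ȟ^1 ≅ 0
Ȟ^2 = (6 − 1) − 5 = 0, so Ȟ^2 ≅ 0

Ȟ^0 ≅ Z^6,  Ȟ^1 ≅ 0,  Ȟ^2 ≅ 0


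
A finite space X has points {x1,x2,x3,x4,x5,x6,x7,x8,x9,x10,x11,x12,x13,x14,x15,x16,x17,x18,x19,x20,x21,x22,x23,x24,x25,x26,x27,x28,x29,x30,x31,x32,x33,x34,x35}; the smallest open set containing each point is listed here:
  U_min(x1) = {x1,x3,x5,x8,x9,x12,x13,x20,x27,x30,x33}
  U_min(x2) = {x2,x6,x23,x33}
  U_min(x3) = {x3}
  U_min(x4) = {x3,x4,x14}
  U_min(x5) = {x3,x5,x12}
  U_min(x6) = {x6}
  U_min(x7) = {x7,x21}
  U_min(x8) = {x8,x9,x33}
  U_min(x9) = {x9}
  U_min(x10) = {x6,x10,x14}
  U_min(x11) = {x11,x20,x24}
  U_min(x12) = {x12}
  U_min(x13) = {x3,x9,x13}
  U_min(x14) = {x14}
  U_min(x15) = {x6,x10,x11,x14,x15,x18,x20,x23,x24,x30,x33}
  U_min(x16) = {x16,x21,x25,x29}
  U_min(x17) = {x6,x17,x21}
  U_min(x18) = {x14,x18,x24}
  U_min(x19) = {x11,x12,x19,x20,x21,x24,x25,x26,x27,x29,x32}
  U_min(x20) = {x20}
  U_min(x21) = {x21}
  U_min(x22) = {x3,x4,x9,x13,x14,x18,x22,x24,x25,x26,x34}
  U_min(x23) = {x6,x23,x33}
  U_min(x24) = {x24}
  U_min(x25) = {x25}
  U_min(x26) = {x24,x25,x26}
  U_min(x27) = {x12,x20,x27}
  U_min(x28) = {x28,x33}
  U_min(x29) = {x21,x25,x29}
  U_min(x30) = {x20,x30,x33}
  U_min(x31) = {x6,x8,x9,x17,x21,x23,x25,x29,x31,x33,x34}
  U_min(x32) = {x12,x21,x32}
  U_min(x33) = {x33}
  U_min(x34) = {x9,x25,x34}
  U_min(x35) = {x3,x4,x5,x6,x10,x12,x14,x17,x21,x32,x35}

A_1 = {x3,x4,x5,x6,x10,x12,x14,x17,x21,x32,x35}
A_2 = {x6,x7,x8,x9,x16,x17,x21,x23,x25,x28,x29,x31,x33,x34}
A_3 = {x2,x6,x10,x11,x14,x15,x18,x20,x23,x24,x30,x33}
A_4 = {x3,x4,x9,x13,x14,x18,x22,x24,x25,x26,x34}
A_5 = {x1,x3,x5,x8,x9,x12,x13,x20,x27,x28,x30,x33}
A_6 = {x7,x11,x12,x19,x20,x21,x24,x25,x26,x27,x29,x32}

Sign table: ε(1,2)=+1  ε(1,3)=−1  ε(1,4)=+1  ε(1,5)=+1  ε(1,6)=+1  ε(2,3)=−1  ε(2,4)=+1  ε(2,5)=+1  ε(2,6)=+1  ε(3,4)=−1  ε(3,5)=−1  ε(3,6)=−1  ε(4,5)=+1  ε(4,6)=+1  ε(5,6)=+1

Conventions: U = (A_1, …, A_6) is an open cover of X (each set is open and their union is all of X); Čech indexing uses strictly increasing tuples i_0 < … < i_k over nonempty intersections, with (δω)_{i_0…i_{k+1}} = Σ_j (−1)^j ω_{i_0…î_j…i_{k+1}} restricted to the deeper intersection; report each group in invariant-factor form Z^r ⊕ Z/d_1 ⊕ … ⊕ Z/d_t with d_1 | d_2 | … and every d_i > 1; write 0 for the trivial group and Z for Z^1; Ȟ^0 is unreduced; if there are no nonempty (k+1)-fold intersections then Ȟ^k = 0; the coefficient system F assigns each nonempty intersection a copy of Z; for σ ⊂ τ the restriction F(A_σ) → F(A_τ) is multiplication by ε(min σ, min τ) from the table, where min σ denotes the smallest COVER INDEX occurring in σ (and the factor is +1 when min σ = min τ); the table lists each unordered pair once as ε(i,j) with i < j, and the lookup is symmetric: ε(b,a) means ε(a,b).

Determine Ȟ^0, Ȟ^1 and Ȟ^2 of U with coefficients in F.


nerve of the cover:
  A12={x6,x17,x21} A13={x6,x10,x14} A14={x3,x4,x14} A15={x3,x5,x12} A16={x12,x21,x32} A23={x6,x23,x33} A24={x9,x25,x34} A25={x8,x9,x28,x33} A26={x7,x21,x25,x29} A34={x14,x18,x24} A35={x20,x30,x33} A36={x11,x20,x24} A45={x3,x9,x13} A46={x24,x25,x26} A56={x12,x20,x27}
  A123={x6} A126={x21} A134={x14} A145={x3} A156={x12} A235={x33} A245={x9} A246={x25} A346={x24} A356={x20}
C dims 6,15,10; δ0: rk 5, SNF 1^5; δ1: rk 10, SNF 1^9·2
Ȟ^0 = (6 − 5) − 0 = 1, so Ȟ^0 ≅ Z
Ȟ^1 = (15 − 10) − 5 = 0, so Ȟ^1 ≅ 0
Ȟ^2 = (10 − 0) − 10 = 0 plus torsion [2], so Ȟ^2 ≅ Z/2

Ȟ^0 = Z, Ȟ^1 = 0 and Ȟ^2 = Z/2


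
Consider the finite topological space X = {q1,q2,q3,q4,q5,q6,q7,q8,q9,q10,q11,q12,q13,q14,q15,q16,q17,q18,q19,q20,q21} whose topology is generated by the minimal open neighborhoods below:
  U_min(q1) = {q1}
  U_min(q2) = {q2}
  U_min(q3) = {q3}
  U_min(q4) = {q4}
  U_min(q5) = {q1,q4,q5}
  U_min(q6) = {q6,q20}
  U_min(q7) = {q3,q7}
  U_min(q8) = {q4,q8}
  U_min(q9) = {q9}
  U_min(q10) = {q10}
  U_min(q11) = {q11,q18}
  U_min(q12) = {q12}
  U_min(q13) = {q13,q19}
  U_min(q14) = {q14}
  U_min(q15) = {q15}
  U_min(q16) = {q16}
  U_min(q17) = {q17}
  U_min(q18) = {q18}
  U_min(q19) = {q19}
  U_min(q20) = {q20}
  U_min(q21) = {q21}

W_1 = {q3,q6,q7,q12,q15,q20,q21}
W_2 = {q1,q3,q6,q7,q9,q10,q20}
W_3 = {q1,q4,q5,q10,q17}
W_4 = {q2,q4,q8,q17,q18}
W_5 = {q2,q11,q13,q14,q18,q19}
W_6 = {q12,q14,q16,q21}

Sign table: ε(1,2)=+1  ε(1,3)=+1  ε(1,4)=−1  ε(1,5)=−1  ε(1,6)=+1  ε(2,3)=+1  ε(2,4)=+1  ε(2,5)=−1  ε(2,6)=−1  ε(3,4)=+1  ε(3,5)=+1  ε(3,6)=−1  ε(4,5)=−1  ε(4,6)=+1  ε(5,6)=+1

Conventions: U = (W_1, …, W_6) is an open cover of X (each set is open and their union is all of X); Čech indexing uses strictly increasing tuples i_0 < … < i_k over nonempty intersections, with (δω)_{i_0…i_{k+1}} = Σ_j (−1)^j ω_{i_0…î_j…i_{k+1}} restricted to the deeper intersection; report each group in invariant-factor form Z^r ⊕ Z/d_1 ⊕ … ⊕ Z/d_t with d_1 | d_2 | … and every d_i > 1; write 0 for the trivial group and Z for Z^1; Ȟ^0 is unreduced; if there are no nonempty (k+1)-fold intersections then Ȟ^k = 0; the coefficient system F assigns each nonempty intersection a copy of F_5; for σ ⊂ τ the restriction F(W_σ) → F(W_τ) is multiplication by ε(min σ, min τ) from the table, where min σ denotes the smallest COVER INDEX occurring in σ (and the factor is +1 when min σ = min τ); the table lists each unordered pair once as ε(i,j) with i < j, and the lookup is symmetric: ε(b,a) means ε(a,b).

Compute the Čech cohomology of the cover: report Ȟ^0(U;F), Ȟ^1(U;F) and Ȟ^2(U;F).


nerve of the cover:
  W12={q3,q6,q7,q20} W16={q12,q21} W23={q1,q10} W34={q4,q17} W45={q2,q18} W56={q14}
C dims 6,6; δ0: rk_F5 6
Ȟ^0 = (6 − 6) − 0 = 0, so Ȟ^0 ≅ 0
Ȟ^1 = (6 − 0) − 6 = 0, so Ȟ^1 ≅ 0
Ȟ^2 = (0 − 0) − 0 = 0, so Ȟ^2 ≅ 0

Ȟ^0 = 0, Ȟ^1 = 0, Ȟ^2 = 0


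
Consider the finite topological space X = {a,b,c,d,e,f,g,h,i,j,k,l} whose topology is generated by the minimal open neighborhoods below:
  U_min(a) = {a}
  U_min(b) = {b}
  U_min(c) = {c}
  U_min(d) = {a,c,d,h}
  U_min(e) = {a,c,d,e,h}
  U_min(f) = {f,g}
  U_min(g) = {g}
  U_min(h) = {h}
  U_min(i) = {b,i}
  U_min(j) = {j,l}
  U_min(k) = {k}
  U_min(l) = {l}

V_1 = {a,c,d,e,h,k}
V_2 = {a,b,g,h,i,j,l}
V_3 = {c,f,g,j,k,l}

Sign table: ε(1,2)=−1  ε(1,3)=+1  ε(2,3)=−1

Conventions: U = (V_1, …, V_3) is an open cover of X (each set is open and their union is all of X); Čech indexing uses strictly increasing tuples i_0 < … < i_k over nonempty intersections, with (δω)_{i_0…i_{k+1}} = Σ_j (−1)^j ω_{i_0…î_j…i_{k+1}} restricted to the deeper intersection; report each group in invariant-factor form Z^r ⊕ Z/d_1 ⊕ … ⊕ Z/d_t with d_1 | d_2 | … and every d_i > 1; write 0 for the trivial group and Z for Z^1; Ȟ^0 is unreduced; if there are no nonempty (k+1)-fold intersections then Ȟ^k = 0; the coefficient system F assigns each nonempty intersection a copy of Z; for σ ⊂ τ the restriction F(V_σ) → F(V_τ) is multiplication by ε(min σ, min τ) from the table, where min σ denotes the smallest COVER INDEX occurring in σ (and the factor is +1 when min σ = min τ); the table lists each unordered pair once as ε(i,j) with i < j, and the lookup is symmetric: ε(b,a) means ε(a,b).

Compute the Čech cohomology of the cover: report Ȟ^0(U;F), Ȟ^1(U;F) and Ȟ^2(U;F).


nonempty overlaps:
  V12={a,h} V13={c,k} V23={g,j,l}
C dims 3,3; δ0: rk 2, SNF 1^2
degree 0: 3−2−0 = 1 → Ȟ^0 ≅ Z
degree 1: 3−0−2 = 1 → Ȟ^1 ≅ Z
degree 2: 0−0−0 = 0 → Ȟ^2 ≅ 0

Ȟ^0 = Z; Ȟ^1 = Z; Ȟ^2 = 0


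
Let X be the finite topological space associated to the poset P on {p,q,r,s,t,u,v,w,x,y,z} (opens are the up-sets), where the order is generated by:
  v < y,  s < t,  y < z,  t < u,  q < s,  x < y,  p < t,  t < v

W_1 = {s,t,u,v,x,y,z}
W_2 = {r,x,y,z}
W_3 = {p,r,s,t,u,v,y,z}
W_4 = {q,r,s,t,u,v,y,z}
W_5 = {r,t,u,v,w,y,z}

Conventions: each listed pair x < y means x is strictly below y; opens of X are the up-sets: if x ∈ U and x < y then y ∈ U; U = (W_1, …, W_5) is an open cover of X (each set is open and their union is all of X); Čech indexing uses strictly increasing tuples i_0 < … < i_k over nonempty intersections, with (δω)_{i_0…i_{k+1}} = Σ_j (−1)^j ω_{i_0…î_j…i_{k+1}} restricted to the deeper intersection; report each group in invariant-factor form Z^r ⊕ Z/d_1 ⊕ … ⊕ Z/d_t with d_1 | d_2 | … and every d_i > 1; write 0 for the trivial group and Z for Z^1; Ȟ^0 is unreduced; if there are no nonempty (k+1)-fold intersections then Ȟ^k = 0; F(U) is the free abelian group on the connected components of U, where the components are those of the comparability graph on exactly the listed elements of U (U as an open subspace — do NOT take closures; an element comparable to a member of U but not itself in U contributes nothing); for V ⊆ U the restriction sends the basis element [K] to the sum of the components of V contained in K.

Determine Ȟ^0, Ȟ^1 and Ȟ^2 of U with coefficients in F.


intersection data:
  W12={x,y,z} W13={s,t,u,v,y,z} W14={s,t,u,v,y,z} W15={t,u,v,y,z} W23={r,y,z} W24={r,y,z} W25={r,y,z} W34={r,s,t,u,v,y,z} W35={r,t,u,v,y,z} W45={r,t,u,v,y,z}
  W123={y,z} W124={y,z} W125={y,z} W134={s,t,u,v,y,z} W135={t,u,v,y,z} W145={t,u,v,y,z} W234={r,y,z} W235={r,y,z} W245={r,y,z} W345={r,t,u,v,y,z}
  W1234={y,z} W1235={y,z} W1245={y,z} W1345={t,u,v,y,z} W2345={r,y,z}
  W12345={y,z}
components per intersection:
  W1: {s,t,u,v,x,y,z}
  W2: {r} {x,y,z}
  W3: {p,s,t,u,v,y,z} {r}
  W4: {q,s,t,u,v,y,z} {r}
  W5: {r} {t,u,v,y,z} {w}
  W12: {x,y,z}
  W13: {s,t,u,v,y,z}
  W14: {s,t,u,v,y,z}
  W15: {t,u,v,y,z}
  W23: {r} {y,z}
  W24: {r} {y,z}
  W25: {r} {y,z}
  W34: {r} {s,t,u,v,y,z}
  W35: {r} {t,u,v,y,z}
  W45: {r} {t,u,v,y,z}
  W123: {y,z}
  W124: {y,z}
  W125: {y,z}
  W134: {s,t,u,v,y,z}
  W135: {t,u,v,y,z}
  W145: {t,u,v,y,z}
  W234: {r} {y,z}
  W235: {r} {y,z}
  W245: {r} {y,z}
  W345: {r} {t,u,v,y,z}
  W1234: {y,z}
  W1235: {y,z}
  W1245: {y,z}
  W1345: {t,u,v,y,z}
  W2345: {r} {y,z}
  W12345: {y,z}
C dims 10,16,14,6; δ0: rk 7, SNF 1^7; δ1: rk 9, SNF 1^9; δ2: rk 5, SNF 1^5
Ȟ^0 = (10 − 7) − 0 = 3, so Ȟ^0 ≅ Z^3
Ȟ^1 = (16 − 9) − 7 = 0, so Ȟ^1 ≅ 0
Ȟ^2 = (14 − 5) − 9 = 0, so Ȟ^2 ≅ 0

Ȟ^0 ≅ Z^3, Ȟ^1 ≅ 0 and Ȟ^2 ≅ 0


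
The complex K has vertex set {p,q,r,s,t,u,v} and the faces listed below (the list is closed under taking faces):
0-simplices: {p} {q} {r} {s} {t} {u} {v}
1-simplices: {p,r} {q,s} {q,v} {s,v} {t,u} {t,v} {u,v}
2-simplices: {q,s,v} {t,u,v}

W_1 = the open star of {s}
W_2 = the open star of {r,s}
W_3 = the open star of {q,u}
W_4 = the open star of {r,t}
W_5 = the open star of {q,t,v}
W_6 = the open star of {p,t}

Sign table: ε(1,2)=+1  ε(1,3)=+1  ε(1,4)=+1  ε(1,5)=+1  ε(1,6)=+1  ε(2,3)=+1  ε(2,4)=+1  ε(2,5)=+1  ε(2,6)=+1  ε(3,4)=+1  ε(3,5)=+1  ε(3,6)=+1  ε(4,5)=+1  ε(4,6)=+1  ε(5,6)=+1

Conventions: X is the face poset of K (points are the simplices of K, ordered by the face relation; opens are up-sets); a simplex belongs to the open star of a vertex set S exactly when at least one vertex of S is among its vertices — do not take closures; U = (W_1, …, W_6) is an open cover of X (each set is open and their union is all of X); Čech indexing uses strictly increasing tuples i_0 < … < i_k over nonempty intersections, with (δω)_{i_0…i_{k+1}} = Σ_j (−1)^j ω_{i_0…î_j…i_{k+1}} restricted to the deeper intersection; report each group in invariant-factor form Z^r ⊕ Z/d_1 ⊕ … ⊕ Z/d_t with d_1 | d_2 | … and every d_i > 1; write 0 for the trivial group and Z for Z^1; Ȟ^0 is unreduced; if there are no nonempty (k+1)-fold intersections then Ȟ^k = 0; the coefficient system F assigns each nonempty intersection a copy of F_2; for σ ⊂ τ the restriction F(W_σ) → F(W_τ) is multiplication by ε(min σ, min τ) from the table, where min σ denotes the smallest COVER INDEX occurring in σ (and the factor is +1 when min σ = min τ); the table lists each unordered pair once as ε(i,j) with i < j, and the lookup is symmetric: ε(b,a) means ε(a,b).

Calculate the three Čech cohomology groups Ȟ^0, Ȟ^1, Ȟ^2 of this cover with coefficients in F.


Ȟ^0 ≅ Z/2, Ȟ^1 ≅ Z/2 and Ȟ^2 ≅ 0

nerve simplices:
  W1={{s},{q,s},{s,v},{q,s,v}} W2={{r},{s},{p,r},{q,s},{s,v},{q,s,v}} W3={{q},{u},{q,s},{q,v},{t,u},{u,v},{q,s,v},{t,u,v}} W4={{r},{t},{p,r},{t,u},{t,v},{t,u,v}} W5={{q},{t},{v},{q,s},{q,v},{s,v},{t,u},{t,v},{u,v},{q,s,v},{t,u,v}} W6={{p},{t},{p,r},{t,u},{t,v},{t,u,v}}
  W12={{s},{q,s},{s,v},{q,s,v}} W13={{q,s},{q,s,v}} W15={{q,s},{s,v},{q,s,v}} W23={{q,s},{q,s,v}} W24={{r},{p,r}} W25={{q,s},{s,v},{q,s,v}} W26={{p,r}} W34={{t,u},{t,u,v}} W35={{q},{q,s},{q,v},{t,u},{u,v},{q,s,v},{t,u,v}} W36={{t,u},{t,u,v}} W45={{t},{t,u},{t,v},{t,u,v}} W46={{t},{p,r},{t,u},{t,v},{t,u,v}} W56={{t},{t,u},{t,v},{t,u,v}}
  W123={{q,s},{q,s,v}} W125={{q,s},{s,v},{q,s,v}} W135={{q,s},{q,s,v}} W235={{q,s},{q,s,v}} W246={{p,r}} W345={{t,u},{t,u,v}} W346={{t,u},{t,u,v}} W356={{t,u},{t,u,v}} W456={{t},{t,u},{t,v},{t,u,v}}
  W1235={{q,s},{q,s,v}} W3456={{t,u},{t,u,v}}
C dims 6,13,9,2; δ0: rk_F2 5; δ1: rk_F2 7; δ2: rk_F2 2
degree 0: 6−5−0 = 1 → Ȟ^0 ≅ Z/2
degree 1: 13−7−5 = 1 → Ȟ^1 ≅ Z/2
degree 2: 9−2−7 = 0 → Ȟ^2 ≅ 0


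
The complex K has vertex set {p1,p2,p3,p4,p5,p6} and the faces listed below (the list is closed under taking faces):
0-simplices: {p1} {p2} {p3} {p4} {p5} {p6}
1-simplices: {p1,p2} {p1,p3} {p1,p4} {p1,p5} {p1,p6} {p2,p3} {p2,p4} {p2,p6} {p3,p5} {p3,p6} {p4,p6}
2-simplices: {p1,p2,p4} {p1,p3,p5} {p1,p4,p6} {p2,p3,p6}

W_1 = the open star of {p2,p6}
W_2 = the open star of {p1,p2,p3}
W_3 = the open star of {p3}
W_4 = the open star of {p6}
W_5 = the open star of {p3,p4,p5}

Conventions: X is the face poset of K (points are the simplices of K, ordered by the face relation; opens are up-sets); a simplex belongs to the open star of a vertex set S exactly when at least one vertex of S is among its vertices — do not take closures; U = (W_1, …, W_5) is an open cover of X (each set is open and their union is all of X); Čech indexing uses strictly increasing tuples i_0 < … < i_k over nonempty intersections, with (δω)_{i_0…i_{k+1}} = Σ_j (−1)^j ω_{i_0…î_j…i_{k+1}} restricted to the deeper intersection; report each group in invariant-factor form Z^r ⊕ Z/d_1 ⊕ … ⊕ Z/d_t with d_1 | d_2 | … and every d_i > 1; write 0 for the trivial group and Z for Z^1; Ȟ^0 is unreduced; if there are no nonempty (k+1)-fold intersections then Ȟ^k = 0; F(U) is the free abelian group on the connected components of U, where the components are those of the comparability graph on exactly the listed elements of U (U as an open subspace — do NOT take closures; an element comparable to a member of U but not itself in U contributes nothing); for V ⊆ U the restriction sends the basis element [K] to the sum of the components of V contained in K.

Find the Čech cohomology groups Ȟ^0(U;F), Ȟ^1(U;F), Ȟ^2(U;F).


Ȟ^0 ≅ Z, Ȟ^1 ≅ Z and Ȟ^2 ≅ 0

nerve simplices:
  W1={{p2},{p6},{p1,p2},{p1,p6},{p2,p3},{p2,p4},{p2,p6},{p3,p6},{p4,p6},{p1,p2,p4},{p1,p4,p6},{p2,p3,p6}} W2={{p1},{p2},{p3},{p1,p2},{p1,p3},{p1,p4},{p1,p5},{p1,p6},{p2,p3},{p2,p4},{p2,p6},{p3,p5},{p3,p6},{p1,p2,p4},{p1,p3,p5},{p1,p4,p6},{p2,p3,p6}} W3={{p3},{p1,p3},{p2,p3},{p3,p5},{p3,p6},{p1,p3,p5},{p2,p3,p6}} W4={{p6},{p1,p6},{p2,p6},{p3,p6},{p4,p6},{p1,p4,p6},{p2,p3,p6}} W5={{p3},{p4},{p5},{p1,p3},{p1,p4},{p1,p5},{p2,p3},{p2,p4},{p3,p5},{p3,p6},{p4,p6},{p1,p2,p4},{p1,p3,p5},{p1,p4,p6},{p2,p3,p6}}
  W12={{p2},{p1,p2},{p1,p6},{p2,p3},{p2,p4},{p2,p6},{p3,p6},{p1,p2,p4},{p1,p4,p6},{p2,p3,p6}} W13={{p2,p3},{p3,p6},{p2,p3,p6}} W14={{p6},{p1,p6},{p2,p6},{p3,p6},{p4,p6},{p1,p4,p6},{p2,p3,p6}} W15={{p2,p3},{p2,p4},{p3,p6},{p4,p6},{p1,p2,p4},{p1,p4,p6},{p2,p3,p6}} W23={{p3},{p1,p3},{p2,p3},{p3,p5},{p3,p6},{p1,p3,p5},{p2,p3,p6}} W24={{p1,p6},{p2,p6},{p3,p6},{p1,p4,p6},{p2,p3,p6}} W25={{p3},{p1,p3},{p1,p4},{p1,p5},{p2,p3},{p2,p4},{p3,p5},{p3,p6},{p1,p2,p4},{p1,p3,p5},{p1,p4,p6},{p2,p3,p6}} W34={{p3,p6},{p2,p3,p6}} W35={{p3},{p1,p3},{p2,p3},{p3,p5},{p3,p6},{p1,p3,p5},{p2,p3,p6}} W45={{p3,p6},{p4,p6},{p1,p4,p6},{p2,p3,p6}}
  W123={{p2,p3},{p3,p6},{p2,p3,p6}} W124={{p1,p6},{p2,p6},{p3,p6},{p1,p4,p6},{p2,p3,p6}} W125={{p2,p3},{p2,p4},{p3,p6},{p1,p2,p4},{p1,p4,p6},{p2,p3,p6}} W134={{p3,p6},{p2,p3,p6}} W135={{p2,p3},{p3,p6},{p2,p3,p6}} W145={{p3,p6},{p4,p6},{p1,p4,p6},{p2,p3,p6}} W234={{p3,p6},{p2,p3,p6}} W235={{p3},{p1,p3},{p2,p3},{p3,p5},{p3,p6},{p1,p3,p5},{p2,p3,p6}} W245={{p3,p6},{p1,p4,p6},{p2,p3,p6}} W345={{p3,p6},{p2,p3,p6}}
  W1234={{p3,p6},{p2,p3,p6}} W1235={{p2,p3},{p3,p6},{p2,p3,p6}} W1245={{p3,p6},{p1,p4,p6},{p2,p3,p6}} W1345={{p3,p6},{p2,p3,p6}} W2345={{p3,p6},{p2,p3,p6}}
  W12345={{p3,p6},{p2,p3,p6}}
components per intersection:
  W1: {{p2},{p6},{p1,p2},{p1,p6},{p2,p3},{p2,p4},{p2,p6},{p3,p6},{p4,p6},{p1,p2,p4},{p1,p4,p6},{p2,p3,p6}}
  W2: {{p1},{p2},{p3},{p1,p2},{p1,p3},{p1,p4},{p1,p5},{p1,p6},{p2,p3},{p2,p4},{p2,p6},{p3,p5},{p3,p6},{p1,p2,p4},{p1,p3,p5},{p1,p4,p6},{p2,p3,p6}}
  W3: {{p3},{p1,p3},{p2,p3},{p3,p5},{p3,p6},{p1,p3,p5},{p2,p3,p6}}
  W4: {{p6},{p1,p6},{p2,p6},{p3,p6},{p4,p6},{p1,p4,p6},{p2,p3,p6}}
  W5: {{p3},{p5},{p1,p3},{p1,p5},{p2,p3},{p3,p5},{p3,p6},{p1,p3,p5},{p2,p3,p6}} {{p4},{p1,p4},{p2,p4},{p4,p6},{p1,p2,p4},{p1,p4,p6}}
  W12: {{p2},{p1,p2},{p2,p3},{p2,p4},{p2,p6},{p3,p6},{p1,p2,p4},{p2,p3,p6}} {{p1,p6},{p1,p4,p6}}
  W13: {{p2,p3},{p3,p6},{p2,p3,p6}}
  W14: {{p6},{p1,p6},{p2,p6},{p3,p6},{p4,p6},{p1,p4,p6},{p2,p3,p6}}
  W15: {{p2,p3},{p3,p6},{p2,p3,p6}} {{p2,p4},{p1,p2,p4}} {{p4,p6},{p1,p4,p6}}
  W23: {{p3},{p1,p3},{p2,p3},{p3,p5},{p3,p6},{p1,p3,p5},{p2,p3,p6}}
  W24: {{p1,p6},{p1,p4,p6}} {{p2,p6},{p3,p6},{p2,p3,p6}}
  W25: {{p3},{p1,p3},{p1,p5},{p2,p3},{p3,p5},{p3,p6},{p1,p3,p5},{p2,p3,p6}} {{p1,p4},{p2,p4},{p1,p2,p4},{p1,p4,p6}}
  W34: {{p3,p6},{p2,p3,p6}}
  W35: {{p3},{p1,p3},{p2,p3},{p3,p5},{p3,p6},{p1,p3,p5},{p2,p3,p6}}
  W45: {{p3,p6},{p2,p3,p6}} {{p4,p6},{p1,p4,p6}}
  W123: {{p2,p3},{p3,p6},{p2,p3,p6}}
  W124: {{p1,p6},{p1,p4,p6}} {{p2,p6},{p3,p6},{p2,p3,p6}}
  W125: {{p2,p3},{p3,p6},{p2,p3,p6}} {{p2,p4},{p1,p2,p4}} {{p1,p4,p6}}
  W134: {{p3,p6},{p2,p3,p6}}
  W135: {{p2,p3},{p3,p6},{p2,p3,p6}}
  W145: {{p3,p6},{p2,p3,p6}} {{p4,p6},{p1,p4,p6}}
  W234: {{p3,p6},{p2,p3,p6}}
  W235: {{p3},{p1,p3},{p2,p3},{p3,p5},{p3,p6},{p1,p3,p5},{p2,p3,p6}}
  W245: {{p3,p6},{p2,p3,p6}} {{p1,p4,p6}}
  W345: {{p3,p6},{p2,p3,p6}}
  W1234: {{p3,p6},{p2,p3,p6}}
  W1235: {{p2,p3},{p3,p6},{p2,p3,p6}}
  W1245: {{p3,p6},{p2,p3,p6}} {{p1,p4,p6}}
  W1345: {{p3,p6},{p2,p3,p6}}
  W2345: {{p3,p6},{p2,p3,p6}}
  W12345: {{p3,p6},{p2,p3,p6}}
C dims 6,16,15,6; δ0: rk 5, SNF 1^5; δ1: rk 10, SNF 1^10; δ2: rk 5, SNF 1^5
degree 0: 6−5−0 = 1 → Ȟ^0 ≅ Z
degree 1: 16−10−5 = 1 → Ȟ^1 ≅ Z
degree 2: 15−5−10 = 0 → Ȟ^2 ≅ 0


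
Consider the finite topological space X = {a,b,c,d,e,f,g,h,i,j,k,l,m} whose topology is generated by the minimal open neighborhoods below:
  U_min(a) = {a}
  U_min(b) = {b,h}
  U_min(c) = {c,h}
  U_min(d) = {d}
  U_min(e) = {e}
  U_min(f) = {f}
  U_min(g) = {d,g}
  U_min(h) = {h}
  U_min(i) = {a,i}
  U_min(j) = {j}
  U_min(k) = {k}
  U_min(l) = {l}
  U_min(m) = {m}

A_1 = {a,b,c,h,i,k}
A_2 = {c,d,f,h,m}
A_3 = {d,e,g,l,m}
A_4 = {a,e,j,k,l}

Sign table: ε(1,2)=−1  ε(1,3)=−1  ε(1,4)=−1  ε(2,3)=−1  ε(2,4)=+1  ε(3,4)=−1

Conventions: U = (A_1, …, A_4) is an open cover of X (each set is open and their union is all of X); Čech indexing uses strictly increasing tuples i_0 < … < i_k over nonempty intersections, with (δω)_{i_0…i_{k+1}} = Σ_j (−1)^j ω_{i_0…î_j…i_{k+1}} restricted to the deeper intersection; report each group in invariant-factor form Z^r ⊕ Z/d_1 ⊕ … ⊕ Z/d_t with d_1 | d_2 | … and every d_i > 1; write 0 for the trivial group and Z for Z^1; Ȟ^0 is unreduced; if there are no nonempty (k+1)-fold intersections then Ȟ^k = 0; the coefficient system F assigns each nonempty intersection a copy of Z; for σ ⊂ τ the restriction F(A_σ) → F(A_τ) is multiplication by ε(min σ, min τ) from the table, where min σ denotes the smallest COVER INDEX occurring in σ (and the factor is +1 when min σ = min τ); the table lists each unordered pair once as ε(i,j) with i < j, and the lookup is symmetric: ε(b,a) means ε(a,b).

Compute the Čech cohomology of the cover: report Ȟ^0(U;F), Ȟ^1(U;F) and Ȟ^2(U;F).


Ȟ^0(U;F) ≅ Z, Ȟ^1(U;F) ≅ Z and Ȟ^2(U;F) ≅ 0

nonempty intersections:
  A12={c,h} A14={a,k} A23={d,m} A34={e,l}
C dims 4,4; δ0: rk 3, SNF 1^3
Ȟ^0: (4−3)−0=1 ⇒ Z
Ȟ^1: (4−0)−3=1 ⇒ Z
Ȟ^2: (0−0)−0=0 ⇒ 0


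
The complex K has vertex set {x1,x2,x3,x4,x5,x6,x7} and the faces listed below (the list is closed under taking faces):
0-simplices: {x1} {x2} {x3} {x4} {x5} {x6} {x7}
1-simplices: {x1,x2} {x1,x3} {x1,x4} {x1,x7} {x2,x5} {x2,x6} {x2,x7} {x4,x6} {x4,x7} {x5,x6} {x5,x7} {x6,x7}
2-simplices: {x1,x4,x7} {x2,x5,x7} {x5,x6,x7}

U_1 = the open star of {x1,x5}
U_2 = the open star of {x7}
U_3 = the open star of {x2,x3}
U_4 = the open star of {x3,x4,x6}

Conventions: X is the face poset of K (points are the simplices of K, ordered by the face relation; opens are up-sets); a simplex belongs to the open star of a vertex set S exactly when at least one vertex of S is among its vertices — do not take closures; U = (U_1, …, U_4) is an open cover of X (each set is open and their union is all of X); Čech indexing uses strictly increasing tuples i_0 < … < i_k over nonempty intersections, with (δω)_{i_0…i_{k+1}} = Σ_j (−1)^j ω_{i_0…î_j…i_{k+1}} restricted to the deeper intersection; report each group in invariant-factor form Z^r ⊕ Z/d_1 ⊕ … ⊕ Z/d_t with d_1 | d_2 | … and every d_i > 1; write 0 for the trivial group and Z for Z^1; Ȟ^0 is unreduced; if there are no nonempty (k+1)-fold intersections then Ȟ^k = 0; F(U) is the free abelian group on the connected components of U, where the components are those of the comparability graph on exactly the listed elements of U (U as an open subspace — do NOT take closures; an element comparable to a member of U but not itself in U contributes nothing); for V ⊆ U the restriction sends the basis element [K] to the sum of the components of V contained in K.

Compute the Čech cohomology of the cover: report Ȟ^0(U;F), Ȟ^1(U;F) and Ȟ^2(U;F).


nerve of the cover:
  U1={{x1},{x5},{x1,x2},{x1,x3},{x1,x4},{x1,x7},{x2,x5},{x5,x6},{x5,x7},{x1,x4,x7},{x2,x5,x7},{x5,x6,x7}} U2={{x7},{x1,x7},{x2,x7},{x4,x7},{x5,x7},{x6,x7},{x1,x4,x7},{x2,x5,x7},{x5,x6,x7}} U3={{x2},{x3},{x1,x2},{x1,x3},{x2,x5},{x2,x6},{x2,x7},{x2,x5,x7}} U4={{x3},{x4},{x6},{x1,x3},{x1,x4},{x2,x6},{x4,x6},{x4,x7},{x5,x6},{x6,x7},{x1,x4,x7},{x5,x6,x7}}
  U12={{x1,x7},{x5,x7},{x1,x4,x7},{x2,x5,x7},{x5,x6,x7}} U13={{x1,x2},{x1,x3},{x2,x5},{x2,x5,x7}} U14={{x1,x3},{x1,x4},{x5,x6},{x1,x4,x7},{x5,x6,x7}} U23={{x2,x7},{x2,x5,x7}} U24={{x4,x7},{x6,x7},{x1,x4,x7},{x5,x6,x7}} U34={{x3},{x1,x3},{x2,x6}}
  U123={{x2,x5,x7}} U124={{x1,x4,x7},{x5,x6,x7}} U134={{x1,x3}}
components per intersection:
  U1: {{x1},{x1,x2},{x1,x3},{x1,x4},{x1,x7},{x1,x4,x7}} {{x5},{x2,x5},{x5,x6},{x5,x7},{x2,x5,x7},{x5,x6,x7}}
  U2: {{x7},{x1,x7},{x2,x7},{x4,x7},{x5,x7},{x6,x7},{x1,x4,x7},{x2,x5,x7},{x5,x6,x7}}
  U3: {{x2},{x1,x2},{x2,x5},{x2,x6},{x2,x7},{x2,x5,x7}} {{x3},{x1,x3}}
  U4: {{x3},{x1,x3}} {{x4},{x6},{x1,x4},{x2,x6},{x4,x6},{x4,x7},{x5,x6},{x6,x7},{x1,x4,x7},{x5,x6,x7}}
  U12: {{x1,x7},{x1,x4,x7}} {{x5,x7},{x2,x5,x7},{x5,x6,x7}}
  U13: {{x1,x2}} {{x1,x3}} {{x2,x5},{x2,x5,x7}}
  U14: {{x1,x3}} {{x1,x4},{x1,x4,x7}} {{x5,x6},{x5,x6,x7}}
  U23: {{x2,x7},{x2,x5,x7}}
  U24: {{x4,x7},{x1,x4,x7}} {{x6,x7},{x5,x6,x7}}
  U34: {{x3},{x1,x3}} {{x2,x6}}
  U123: {{x2,x5,x7}}
  U124: {{x1,x4,x7}} {{x5,x6,x7}}
  U134: {{x1,x3}}
C dims 7,13,4; δ0: rk 6, SNF 1^6; δ1: rk 4, SNF 1^4
Ȟ^0 = (7 − 6) − 0 = 1, so Ȟ^0 ≅ Z
Ȟ^1 = (13 − 4) − 6 = 3, so Ȟ^1 ≅ Z^3
Ȟ^2 = (4 − 0) − 4 = 0, so Ȟ^2 ≅ 0

Ȟ^0 = Z,  Ȟ^1 = Z^3,  Ȟ^2 = 0


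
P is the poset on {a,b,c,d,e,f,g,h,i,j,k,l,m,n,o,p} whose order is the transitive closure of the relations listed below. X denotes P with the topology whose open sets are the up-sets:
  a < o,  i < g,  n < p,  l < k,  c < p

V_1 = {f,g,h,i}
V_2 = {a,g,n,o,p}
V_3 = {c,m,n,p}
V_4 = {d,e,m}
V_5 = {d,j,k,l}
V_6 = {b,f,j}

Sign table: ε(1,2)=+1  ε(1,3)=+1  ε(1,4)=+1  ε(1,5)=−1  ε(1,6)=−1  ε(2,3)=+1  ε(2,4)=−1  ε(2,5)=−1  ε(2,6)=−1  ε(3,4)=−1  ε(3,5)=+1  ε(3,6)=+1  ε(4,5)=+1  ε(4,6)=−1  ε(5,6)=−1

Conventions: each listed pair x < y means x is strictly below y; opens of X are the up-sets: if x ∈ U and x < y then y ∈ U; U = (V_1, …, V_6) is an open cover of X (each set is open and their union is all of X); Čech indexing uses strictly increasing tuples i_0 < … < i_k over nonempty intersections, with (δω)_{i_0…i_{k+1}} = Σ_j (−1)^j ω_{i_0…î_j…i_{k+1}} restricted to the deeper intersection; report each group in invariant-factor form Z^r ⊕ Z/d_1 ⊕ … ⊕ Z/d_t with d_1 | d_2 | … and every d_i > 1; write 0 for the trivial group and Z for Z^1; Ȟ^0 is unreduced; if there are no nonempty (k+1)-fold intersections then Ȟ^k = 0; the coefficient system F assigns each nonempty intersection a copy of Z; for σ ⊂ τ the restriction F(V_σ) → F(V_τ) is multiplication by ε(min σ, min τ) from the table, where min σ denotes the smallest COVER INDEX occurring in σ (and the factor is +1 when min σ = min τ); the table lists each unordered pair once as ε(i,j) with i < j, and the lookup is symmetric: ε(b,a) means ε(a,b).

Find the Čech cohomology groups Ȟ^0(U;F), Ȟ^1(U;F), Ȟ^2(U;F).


intersection data:
  V12={g} V16={f} V23={n,p} V34={m} V45={d} V56={j}
C dims 6,6; δ0: rk 6, SNF 1^5·2
Ȟ^0 = (6 − 6) − 0 = 0, so Ȟ^0 ≅ 0
Ȟ^1 = (6 − 0) − 6 = 0 plus torsion [2], so Ȟ^1 ≅ Z/2
Ȟ^2 = (0 − 0) − 0 = 0, so Ȟ^2 ≅ 0

Ȟ^0 = 0,  Ȟ^1 = Z/2,  Ȟ^2 = 0


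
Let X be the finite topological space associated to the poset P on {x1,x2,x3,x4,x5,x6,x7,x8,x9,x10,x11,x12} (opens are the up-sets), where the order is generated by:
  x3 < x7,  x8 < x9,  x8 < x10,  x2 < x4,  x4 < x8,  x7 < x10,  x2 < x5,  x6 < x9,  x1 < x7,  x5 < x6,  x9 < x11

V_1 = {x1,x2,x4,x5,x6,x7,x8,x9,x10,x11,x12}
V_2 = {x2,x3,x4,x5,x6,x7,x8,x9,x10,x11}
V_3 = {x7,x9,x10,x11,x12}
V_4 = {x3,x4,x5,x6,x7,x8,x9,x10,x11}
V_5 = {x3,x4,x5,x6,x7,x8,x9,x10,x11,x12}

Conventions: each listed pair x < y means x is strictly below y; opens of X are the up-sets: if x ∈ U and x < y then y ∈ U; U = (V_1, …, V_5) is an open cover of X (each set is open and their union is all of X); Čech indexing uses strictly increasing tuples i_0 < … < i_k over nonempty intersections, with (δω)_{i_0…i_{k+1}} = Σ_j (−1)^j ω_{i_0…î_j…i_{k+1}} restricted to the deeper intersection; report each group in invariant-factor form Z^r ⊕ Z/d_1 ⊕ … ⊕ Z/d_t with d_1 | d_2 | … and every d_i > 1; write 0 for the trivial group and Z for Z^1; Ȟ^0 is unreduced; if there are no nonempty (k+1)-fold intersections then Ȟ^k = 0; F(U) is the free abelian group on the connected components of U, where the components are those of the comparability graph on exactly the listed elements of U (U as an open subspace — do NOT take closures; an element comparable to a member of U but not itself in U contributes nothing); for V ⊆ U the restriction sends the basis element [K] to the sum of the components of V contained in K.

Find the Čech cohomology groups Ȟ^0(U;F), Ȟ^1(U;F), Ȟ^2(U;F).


Ȟ^0 = Z^2, Ȟ^1 = 0 and Ȟ^2 = 0

nerve simplices:
  V12={x2,x4,x5,x6,x7,x8,x9,x10,x11} V13={x7,x9,x10,x11,x12} V14={x4,x5,x6,x7,x8,x9,x10,x11} V15={x4,x5,x6,x7,x8,x9,x10,x11,x12} V23={x7,x9,x10,x11} V24={x3,x4,x5,x6,x7,x8,x9,x10,x11} V25={x3,x4,x5,x6,x7,x8,x9,x10,x11} V34={x7,x9,x10,x11} V35={x7,x9,x10,x11,x12} V45={x3,x4,x5,x6,x7,x8,x9,x10,x11}
  V123={x7,x9,x10,x11} V124={x4,x5,x6,x7,x8,x9,x10,x11} V125={x4,x5,x6,x7,x8,x9,x10,x11} V134={x7,x9,x10,x11} V135={x7,x9,x10,x11,x12} V145={x4,x5,x6,x7,x8,x9,x10,x11} V234={x7,x9,x10,x11} V235={x7,x9,x10,x11} V245={x3,x4,x5,x6,x7,x8,x9,x10,x11} V345={x7,x9,x10,x11}
  V1234={x7,x9,x10,x11} V1235={x7,x9,x10,x11} V1245={x4,x5,x6,x7,x8,x9,x10,x11} V1345={x7,x9,x10,x11} V2345={x7,x9,x10,x11}
  V12345={x7,x9,x10,x11}
components per intersection:
  V1: {x1,x2,x4,x5,x6,x7,x8,x9,x10,x11} {x12}
  V2: {x2,x3,x4,x5,x6,x7,x8,x9,x10,x11}
  V3: {x7,x10} {x9,x11} {x12}
  V4: {x3,x4,x5,x6,x7,x8,x9,x10,x11}
  V5: {x3,x4,x5,x6,x7,x8,x9,x10,x11} {x12}
  V12: {x2,x4,x5,x6,x7,x8,x9,x10,x11}
  V13: {x7,x10} {x9,x11} {x12}
  V14: {x4,x5,x6,x7,x8,x9,x10,x11}
  V15: {x4,x5,x6,x7,x8,x9,x10,x11} {x12}
  V23: {x7,x10} {x9,x11}
  V24: {x3,x4,x5,x6,x7,x8,x9,x10,x11}
  V25: {x3,x4,x5,x6,x7,x8,x9,x10,x11}
  V34: {x7,x10} {x9,x11}
  V35: {x7,x10} {x9,x11} {x12}
  V45: {x3,x4,x5,x6,x7,x8,x9,x10,x11}
  V123: {x7,x10} {x9,x11}
  V124: {x4,x5,x6,x7,x8,x9,x10,x11}
  V125: {x4,x5,x6,x7,x8,x9,x10,x11}
  V134: {x7,x10} {x9,x11}
  V135: {x7,x10} {x9,x11} {x12}
  V145: {x4,x5,x6,x7,x8,x9,x10,x11}
  V234: {x7,x10} {x9,x11}
  V235: {x7,x10} {x9,x11}
  V245: {x3,x4,x5,x6,x7,x8,x9,x10,x11}
  V345: {x7,x10} {x9,x11}
  V1234: {x7,x10} {x9,x11}
  V1235: {x7,x10} {x9,x11}
  V1245: {x4,x5,x6,x7,x8,x9,x10,x11}
  V1345: {x7,x10} {x9,x11}
  V2345: {x7,x10} {x9,x11}
  V12345: {x7,x10} {x9,x11}
C dims 9,17,17,9; δ0: rk 7, SNF 1^7; δ1: rk 10, SNF 1^10; δ2: rk 7, SNF 1^7
degree 0: 9−7−0 = 2 → Ȟ^0 ≅ Z^2
degree 1: 17−10−7 = 0 → Ȟ^1 ≅ 0
degree 2: 17−7−10 = 0 → Ȟ^2 ≅ 0


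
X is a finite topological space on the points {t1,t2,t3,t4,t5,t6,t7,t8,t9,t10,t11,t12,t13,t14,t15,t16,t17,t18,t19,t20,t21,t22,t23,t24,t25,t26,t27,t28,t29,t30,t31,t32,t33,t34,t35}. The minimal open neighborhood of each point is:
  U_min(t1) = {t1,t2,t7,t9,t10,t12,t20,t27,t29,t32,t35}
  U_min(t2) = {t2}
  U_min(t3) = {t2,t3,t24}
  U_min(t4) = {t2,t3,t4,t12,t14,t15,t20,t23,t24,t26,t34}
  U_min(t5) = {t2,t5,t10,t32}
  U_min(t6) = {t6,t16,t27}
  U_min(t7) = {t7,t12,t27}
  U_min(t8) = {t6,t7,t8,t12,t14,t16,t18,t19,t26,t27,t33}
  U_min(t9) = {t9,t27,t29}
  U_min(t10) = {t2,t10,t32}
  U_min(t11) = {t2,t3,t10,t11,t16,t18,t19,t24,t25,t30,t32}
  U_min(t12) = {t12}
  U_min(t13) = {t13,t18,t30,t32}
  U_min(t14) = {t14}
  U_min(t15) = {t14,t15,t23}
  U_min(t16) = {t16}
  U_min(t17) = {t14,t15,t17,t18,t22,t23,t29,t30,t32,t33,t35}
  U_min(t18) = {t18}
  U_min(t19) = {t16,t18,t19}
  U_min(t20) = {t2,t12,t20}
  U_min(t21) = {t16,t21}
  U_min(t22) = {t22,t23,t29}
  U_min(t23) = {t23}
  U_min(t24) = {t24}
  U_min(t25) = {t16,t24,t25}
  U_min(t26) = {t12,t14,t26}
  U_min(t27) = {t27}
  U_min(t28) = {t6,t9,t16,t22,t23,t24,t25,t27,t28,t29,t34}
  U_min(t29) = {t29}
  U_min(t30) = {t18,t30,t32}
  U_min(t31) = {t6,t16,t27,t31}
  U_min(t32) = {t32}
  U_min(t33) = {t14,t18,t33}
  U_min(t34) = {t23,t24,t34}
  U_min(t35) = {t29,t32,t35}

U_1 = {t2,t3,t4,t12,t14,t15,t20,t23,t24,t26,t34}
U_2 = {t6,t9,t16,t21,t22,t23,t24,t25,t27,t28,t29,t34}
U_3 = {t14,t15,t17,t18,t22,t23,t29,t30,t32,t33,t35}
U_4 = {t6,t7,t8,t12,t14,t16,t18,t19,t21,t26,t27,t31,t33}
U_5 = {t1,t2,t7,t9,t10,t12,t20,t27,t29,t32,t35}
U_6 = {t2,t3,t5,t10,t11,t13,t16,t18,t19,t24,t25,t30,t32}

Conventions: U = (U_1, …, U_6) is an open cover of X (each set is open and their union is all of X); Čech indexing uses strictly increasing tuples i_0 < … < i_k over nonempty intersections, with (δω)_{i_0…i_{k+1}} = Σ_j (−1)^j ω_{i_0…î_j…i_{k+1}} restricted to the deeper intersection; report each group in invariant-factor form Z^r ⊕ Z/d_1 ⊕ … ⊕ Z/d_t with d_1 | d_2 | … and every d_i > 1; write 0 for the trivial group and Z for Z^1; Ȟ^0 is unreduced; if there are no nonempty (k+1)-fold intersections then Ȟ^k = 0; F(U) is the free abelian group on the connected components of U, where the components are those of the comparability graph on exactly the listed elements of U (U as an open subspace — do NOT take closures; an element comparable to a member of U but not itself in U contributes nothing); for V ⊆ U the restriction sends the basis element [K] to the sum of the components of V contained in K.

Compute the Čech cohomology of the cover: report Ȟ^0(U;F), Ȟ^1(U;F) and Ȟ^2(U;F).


cover nerve:
  U12={t23,t24,t34} U13={t14,t15,t23} U14={t12,t14,t26} U15={t2,t12,t20} U16={t2,t3,t24} U23={t22,t23,t29} U24={t6,t16,t21,t27} U25={t9,t27,t29} U26={t16,t24,t25} U34={t14,t18,t33} U35={t29,t32,t35} U36={t18,t30,t32} U45={t7,t12,t27} U46={t16,t18,t19} U56={t2,t10,t32}
  U123={t23} U126={t24} U134={t14} U145={t12} U156={t2} U235={t29} U245={t27} U246={t16} U346={t18} U356={t32}
components per intersection:
  U1: {t2,t3,t4,t12,t14,t15,t20,t23,t24,t26,t34}
  U2: {t6,t9,t16,t21,t22,t23,t24,t25,t27,t28,t29,t34}
  U3: {t14,t15,t17,t18,t22,t23,t29,t30,t32,t33,t35}
  U4: {t6,t7,t8,t12,t14,t16,t18,t19,t21,t26,t27,t31,t33}
  U5: {t1,t2,t7,t9,t10,t12,t20,t27,t29,t32,t35}
  U6: {t2,t3,t5,t10,t11,t13,t16,t18,t19,t24,t25,t30,t32}
  U12: {t23,t24,t34}
  U13: {t14,t15,t23}
  U14: {t12,t14,t26}
  U15: {t2,t12,t20}
  U16: {t2,t3,t24}
  U23: {t22,t23,t29}
  U24: {t6,t16,t21,t27}
  U25: {t9,t27,t29}
  U26: {t16,t24,t25}
  U34: {t14,t18,t33}
  U35: {t29,t32,t35}
  U36: {t18,t30,t32}
  U45: {t7,t12,t27}
  U46: {t16,t18,t19}
  U56: {t2,t10,t32}
  U123: {t23}
  U126: {t24}
  U134: {t14}
  U145: {t12}
  U156: {t2}
  U235: {t29}
  U245: {t27}
  U246: {t16}
  U346: {t18}
  U356: {t32}
C dims 6,15,10; δ0: rk 5, SNF 1^5; δ1: rk 10, SNF 1^9·2
Ȟ^0: (6−5)−0=1 ⇒ Z
Ȟ^1: (15−10)−5=0 ⇒ 0
Ȟ^2: (10−0)−10=0 plus torsion [2] ⇒ Z/2

Ȟ^0(U;F) ≅ Z, Ȟ^1(U;F) ≅ 0 and Ȟ^2(U;F) ≅ Z/2
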